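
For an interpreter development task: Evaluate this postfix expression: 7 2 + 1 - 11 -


Processing tokens left to right:
Push 7, Push 2
Pop 7 and 2, compute 7 + 2 = 9, push 9
Push 1
Pop 9 and 1, compute 9 - 1 = 8, push 8
Push 11
Pop 8 and 11, compute 8 - 11 = -3, push -3
Stack result: -3

-3


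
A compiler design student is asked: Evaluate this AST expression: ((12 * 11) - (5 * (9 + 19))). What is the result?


Expression: ((12 * 11) - (5 * (9 + 19)))
Evaluating step by step:
  12 * 11 = 132
  9 + 19 = 28
  5 * 28 = 140
  132 - 140 = -8
Result: -8

-8


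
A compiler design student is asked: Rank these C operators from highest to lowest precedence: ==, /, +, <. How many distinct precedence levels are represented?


Looking up precedence for each operator:
  == -> precedence 3
  / -> precedence 6
  + -> precedence 5
  < -> precedence 4
Sorted highest to lowest: /, +, <, ==
Distinct precedence values: [6, 5, 4, 3]
Number of distinct levels: 4

4


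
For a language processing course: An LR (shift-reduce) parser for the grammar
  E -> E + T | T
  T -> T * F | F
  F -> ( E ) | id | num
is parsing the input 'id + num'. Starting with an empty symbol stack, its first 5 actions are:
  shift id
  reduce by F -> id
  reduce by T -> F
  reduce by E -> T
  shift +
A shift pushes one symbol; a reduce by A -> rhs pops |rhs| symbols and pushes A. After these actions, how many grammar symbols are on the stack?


Tracking the symbol stack through each action:
  Action 1: shift 'id' : push -> stack = [id] (size 1)
  Action 2: reduce by F -> id : pop 1, push F -> stack = [F] (size 1)
  Action 3: reduce by T -> F : pop 1, push T -> stack = [T] (size 1)
  Action 4: reduce by E -> T : pop 1, push E -> stack = [E] (size 1)
  Action 5: shift '+' : push -> stack = [E, +] (size 2)
Final stack size: 2

2


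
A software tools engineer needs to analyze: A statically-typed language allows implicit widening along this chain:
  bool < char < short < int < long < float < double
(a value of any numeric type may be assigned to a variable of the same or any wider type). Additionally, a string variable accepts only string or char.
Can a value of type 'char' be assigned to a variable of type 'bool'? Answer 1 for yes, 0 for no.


Target variable type: bool
Source value type: char
Numeric ranks: char=1, bool=0
Widening allowed iff rank(source) <= rank(target): 1 <= 0? No
Result: 0

0


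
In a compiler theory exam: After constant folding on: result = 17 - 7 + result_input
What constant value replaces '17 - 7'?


Identifying constant sub-expression:
  Original: result = 17 - 7 + result_input
  17 and 7 are both compile-time constants
  Evaluating: 17 - 7 = 10
  After folding: result = 10 + result_input

10


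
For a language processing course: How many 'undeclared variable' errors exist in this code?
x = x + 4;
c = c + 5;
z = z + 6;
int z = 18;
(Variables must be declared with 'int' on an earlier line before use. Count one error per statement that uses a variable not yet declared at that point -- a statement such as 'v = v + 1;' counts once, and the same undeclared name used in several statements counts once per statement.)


Scanning code line by line:
  Line 1: use 'x' -> ERROR (undeclared)
  Line 2: use 'c' -> ERROR (undeclared)
  Line 3: use 'z' -> ERROR (undeclared)
  Line 4: declare 'z' -> declared = ['z']
Total undeclared variable errors: 3

3


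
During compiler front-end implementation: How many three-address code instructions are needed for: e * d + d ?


Expression: e * d + d
Generating three-address code (respecting * over +/- precedence):
  Instruction 1: t1 = e * d
  Instruction 2: t2 = t1 + d
Total instructions: 2

2


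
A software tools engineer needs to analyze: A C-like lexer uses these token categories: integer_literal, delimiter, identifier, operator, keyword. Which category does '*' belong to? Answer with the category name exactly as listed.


Token: '*'
Checking categories:
  identifier: no
  integer_literal: no
  operator: YES
  keyword: no
  delimiter: no
Category: operator

operator


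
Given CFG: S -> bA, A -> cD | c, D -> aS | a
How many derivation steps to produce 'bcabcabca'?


Grammar: S -> bA, A -> cD | c, D -> aS | a
Deriving 'bcabcabca':
Step 1: S -> bA => bA
Step 2: A -> cD => bcD
Step 3: D -> aS => bcaS
Step 4: S -> bA => bcabA
Step 5: A -> cD => bcabcD
Step 6: D -> aS => bcabcaS
Step 7: S -> bA => bcabcabA
Step 8: A -> cD => bcabcabcD
Step 9: D -> a => bcabcabca
Total derivation steps: 9

9


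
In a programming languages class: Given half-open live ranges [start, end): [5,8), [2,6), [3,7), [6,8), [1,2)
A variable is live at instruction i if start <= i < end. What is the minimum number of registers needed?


Live ranges:
  Var0: [5, 8)
  Var1: [2, 6)
  Var2: [3, 7)
  Var3: [6, 8)
  Var4: [1, 2)
Sweep-line events (position, delta, active):
  pos=1 start -> active=1
  pos=2 end -> active=0
  pos=2 start -> active=1
  pos=3 start -> active=2
  pos=5 start -> active=3
  pos=6 end -> active=2
  pos=6 start -> active=3
  pos=7 end -> active=2
  pos=8 end -> active=1
  pos=8 end -> active=0
Maximum simultaneous active: 3
Minimum registers needed: 3

3


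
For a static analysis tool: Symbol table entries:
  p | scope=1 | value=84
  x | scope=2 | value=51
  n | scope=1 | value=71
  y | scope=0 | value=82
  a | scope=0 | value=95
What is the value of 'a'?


Searching symbol table for 'a':
  p | scope=1 | value=84
  x | scope=2 | value=51
  n | scope=1 | value=71
  y | scope=0 | value=82
  a | scope=0 | value=95 <- MATCH
Found 'a' at scope 0 with value 95

95


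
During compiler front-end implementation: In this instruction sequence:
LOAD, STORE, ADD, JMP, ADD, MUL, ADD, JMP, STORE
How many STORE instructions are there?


Scanning instruction sequence for STORE:
  Position 1: LOAD
  Position 2: STORE <- MATCH
  Position 3: ADD
  Position 4: JMP
  Position 5: ADD
  Position 6: MUL
  Position 7: ADD
  Position 8: JMP
  Position 9: STORE <- MATCH
Matches at positions: [2, 9]
Total STORE count: 2

2


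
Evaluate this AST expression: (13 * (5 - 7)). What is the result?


Expression: (13 * (5 - 7))
Evaluating step by step:
  5 - 7 = -2
  13 * -2 = -26
Result: -26

-26


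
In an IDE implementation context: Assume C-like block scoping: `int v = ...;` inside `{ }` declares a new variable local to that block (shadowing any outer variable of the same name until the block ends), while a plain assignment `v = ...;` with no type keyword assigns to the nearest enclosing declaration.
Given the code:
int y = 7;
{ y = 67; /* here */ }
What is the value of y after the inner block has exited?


Analyzing scoping rules:
Outer scope: declares y = 7
Inner block: 'y = 67;' has no type keyword, so it is an assignment to the outer y (no shadowing)
The assignment changed the outer variable itself, so the new value persists after the block -> 67
Result: 67

67


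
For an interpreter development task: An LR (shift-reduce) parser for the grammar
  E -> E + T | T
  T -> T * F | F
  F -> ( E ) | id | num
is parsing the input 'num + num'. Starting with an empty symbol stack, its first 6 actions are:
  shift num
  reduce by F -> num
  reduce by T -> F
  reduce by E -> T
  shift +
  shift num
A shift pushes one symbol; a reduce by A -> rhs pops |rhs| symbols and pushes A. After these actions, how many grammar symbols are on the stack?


Tracking the symbol stack through each action:
  Action 1: shift 'num' : push -> stack = [num] (size 1)
  Action 2: reduce by F -> num : pop 1, push F -> stack = [F] (size 1)
  Action 3: reduce by T -> F : pop 1, push T -> stack = [T] (size 1)
  Action 4: reduce by E -> T : pop 1, push E -> stack = [E] (size 1)
  Action 5: shift '+' : push -> stack = [E, +] (size 2)
  Action 6: shift 'num' : push -> stack = [E, +, num] (size 3)
Final stack size: 3

3


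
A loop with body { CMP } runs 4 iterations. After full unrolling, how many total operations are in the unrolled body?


Loop body operations: CMP (1 op per iteration)
Unrolling 4 iterations:
  Iteration 1: CMP (1 ops)
  Iteration 2: CMP (1 ops)
  Iteration 3: CMP (1 ops)
  Iteration 4: CMP (1 ops)
Total: 4 iterations * 1 ops/iter = 4 operations

4


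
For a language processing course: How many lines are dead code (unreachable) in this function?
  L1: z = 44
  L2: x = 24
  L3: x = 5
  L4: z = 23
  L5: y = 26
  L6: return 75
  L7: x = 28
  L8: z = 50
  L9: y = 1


Analyzing control flow:
  L1: reachable (before return)
  L2: reachable (before return)
  L3: reachable (before return)
  L4: reachable (before return)
  L5: reachable (before return)
  L6: reachable (return statement)
  L7: DEAD (after return at L6)
  L8: DEAD (after return at L6)
  L9: DEAD (after return at L6)
Return at L6, total lines = 9
Dead lines: L7 through L9
Count: 3

3


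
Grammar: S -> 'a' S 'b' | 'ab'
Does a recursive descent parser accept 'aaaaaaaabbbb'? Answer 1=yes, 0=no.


Grammar accepts strings of the form a^n b^n (n >= 1)
Word: 'aaaaaaaabbbb'
Counting: 8 a's and 4 b's
Check: 8 == 4? No
Mismatch: a-count != b-count
Rejected

0


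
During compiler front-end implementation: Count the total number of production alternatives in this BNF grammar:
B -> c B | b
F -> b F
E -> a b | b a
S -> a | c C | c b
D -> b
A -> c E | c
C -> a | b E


Counting alternatives per rule:
  B: 2 alternative(s)
  F: 1 alternative(s)
  E: 2 alternative(s)
  S: 3 alternative(s)
  D: 1 alternative(s)
  A: 2 alternative(s)
  C: 2 alternative(s)
Sum: 2 + 1 + 2 + 3 + 1 + 2 + 2 = 13

13


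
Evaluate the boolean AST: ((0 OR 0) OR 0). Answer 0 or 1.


Step 1: Evaluate inner node
  0 OR 0 = 0
Step 2: Evaluate root node
  0 OR 0 = 0

0


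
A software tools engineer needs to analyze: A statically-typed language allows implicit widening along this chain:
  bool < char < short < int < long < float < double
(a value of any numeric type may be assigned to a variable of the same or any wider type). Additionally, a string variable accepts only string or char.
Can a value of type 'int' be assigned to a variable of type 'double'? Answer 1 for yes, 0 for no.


Target variable type: double
Source value type: int
Numeric ranks: int=3, double=6
Widening allowed iff rank(source) <= rank(target): 3 <= 6? Yes
Result: 1

1


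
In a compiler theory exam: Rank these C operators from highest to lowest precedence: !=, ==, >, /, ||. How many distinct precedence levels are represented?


Looking up precedence for each operator:
  != -> precedence 3
  == -> precedence 3
  > -> precedence 4
  / -> precedence 6
  || -> precedence 1
Sorted highest to lowest: /, >, !=, ==, ||
Distinct precedence values: [6, 4, 3, 1]
Number of distinct levels: 4

4


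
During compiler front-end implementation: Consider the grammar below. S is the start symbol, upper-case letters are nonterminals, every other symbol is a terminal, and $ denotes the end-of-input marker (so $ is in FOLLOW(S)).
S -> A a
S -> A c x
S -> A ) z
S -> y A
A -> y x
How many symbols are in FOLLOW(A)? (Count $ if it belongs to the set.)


S is the start symbol and does not occur in any rule body, so FOLLOW(S) = {$}.
Examining every occurrence of A in a rule body:
  S -> A a : A is followed by terminal 'a' -> add 'a'
  S -> A c x : A is followed by terminal 'c' -> add 'c'
  S -> A ) z : A is followed by terminal ')' -> add ')'
  S -> y A : A is at the right end -> add FOLLOW(S) = {$}
  A -> y x : A does not occur in the body -> contributes nothing
FOLLOW(A) = {), a, c, $}
Count: 4

4


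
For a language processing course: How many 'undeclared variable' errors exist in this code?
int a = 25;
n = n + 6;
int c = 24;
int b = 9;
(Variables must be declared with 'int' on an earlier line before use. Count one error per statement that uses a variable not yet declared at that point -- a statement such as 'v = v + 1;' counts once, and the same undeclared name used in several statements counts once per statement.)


Scanning code line by line:
  Line 1: declare 'a' -> declared = ['a']
  Line 2: use 'n' -> ERROR (undeclared)
  Line 3: declare 'c' -> declared = ['a', 'c']
  Line 4: declare 'b' -> declared = ['a', 'b', 'c']
Total undeclared variable errors: 1

1


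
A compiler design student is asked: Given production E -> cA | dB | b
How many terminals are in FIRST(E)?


Production: E -> cA | dB | b
Examining each alternative for leading terminals:
  E -> cA : first terminal = 'c'
  E -> dB : first terminal = 'd'
  E -> b : first terminal = 'b'
FIRST(E) = {b, c, d}
Count: 3

3


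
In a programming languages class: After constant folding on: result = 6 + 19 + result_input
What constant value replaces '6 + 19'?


Identifying constant sub-expression:
  Original: result = 6 + 19 + result_input
  6 and 19 are both compile-time constants
  Evaluating: 6 + 19 = 25
  After folding: result = 25 + result_input

25


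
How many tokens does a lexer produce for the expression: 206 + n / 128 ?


Scanning '206 + n / 128'
Token 1: '206' -> integer_literal
Token 2: '+' -> operator
Token 3: 'n' -> identifier
Token 4: '/' -> operator
Token 5: '128' -> integer_literal
Total tokens: 5

5


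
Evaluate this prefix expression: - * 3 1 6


Parsing prefix expression: - * 3 1 6
Step 1: Innermost operation '* 3 1'
  3 * 1 = 3
Step 2: Outer operation '- [3] 6'
  3 - 6 = -3

-3


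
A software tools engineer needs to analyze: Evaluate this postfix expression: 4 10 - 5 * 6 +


Processing tokens left to right:
Push 4, Push 10
Pop 4 and 10, compute 4 - 10 = -6, push -6
Push 5
Pop -6 and 5, compute -6 * 5 = -30, push -30
Push 6
Pop -30 and 6, compute -30 + 6 = -24, push -24
Stack result: -24

-24


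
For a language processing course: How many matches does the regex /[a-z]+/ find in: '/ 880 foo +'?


Pattern: /[a-z]+/ (identifiers)
Input: '/ 880 foo +'
Scanning for matches:
  Match 1: 'foo'
Total matches: 1

1


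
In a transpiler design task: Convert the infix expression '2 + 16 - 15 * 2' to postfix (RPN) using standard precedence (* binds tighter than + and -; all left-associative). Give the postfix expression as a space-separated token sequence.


Applying the shunting-yard algorithm:
  Operand 2 -> output
  Push '+' onto operator stack -> op-stack: [+]
  Operand 16 -> output
  See '-' (prec 1); top '+' (prec 1) >= it -> pop '+' to output
  Push '-' onto operator stack -> op-stack: [-]
  Operand 15 -> output
  Push '*' onto operator stack -> op-stack: [-, *]
  Operand 2 -> output
  End of input: pop '*' to output
  End of input: pop '-' to output
Postfix result: 2 16 + 15 2 * -

2 16 + 15 2 * -


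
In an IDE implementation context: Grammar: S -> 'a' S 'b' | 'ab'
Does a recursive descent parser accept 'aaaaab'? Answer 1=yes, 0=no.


Grammar accepts strings of the form a^n b^n (n >= 1)
Word: 'aaaaab'
Counting: 5 a's and 1 b's
Check: 5 == 1? No
Mismatch: a-count != b-count
Rejected

0


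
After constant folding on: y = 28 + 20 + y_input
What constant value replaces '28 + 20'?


Identifying constant sub-expression:
  Original: y = 28 + 20 + y_input
  28 and 20 are both compile-time constants
  Evaluating: 28 + 20 = 48
  After folding: y = 48 + y_input

48


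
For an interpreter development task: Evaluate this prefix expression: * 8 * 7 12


Parsing prefix expression: * 8 * 7 12
Step 1: Innermost operation '* 7 12'
  7 * 12 = 84
Step 2: Outer operation '* 8 [84]'
  8 * 84 = 672

672


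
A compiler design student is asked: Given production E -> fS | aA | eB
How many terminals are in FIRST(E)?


Production: E -> fS | aA | eB
Examining each alternative for leading terminals:
  E -> fS : first terminal = 'f'
  E -> aA : first terminal = 'a'
  E -> eB : first terminal = 'e'
FIRST(E) = {a, e, f}
Count: 3

3


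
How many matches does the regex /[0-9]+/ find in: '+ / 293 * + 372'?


Pattern: /[0-9]+/ (int literals)
Input: '+ / 293 * + 372'
Scanning for matches:
  Match 1: '293'
  Match 2: '372'
Total matches: 2

2


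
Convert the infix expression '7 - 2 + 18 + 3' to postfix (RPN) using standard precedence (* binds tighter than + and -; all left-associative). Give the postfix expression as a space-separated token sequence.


Applying the shunting-yard algorithm:
  Operand 7 -> output
  Push '-' onto operator stack -> op-stack: [-]
  Operand 2 -> output
  See '+' (prec 1); top '-' (prec 1) >= it -> pop '-' to output
  Push '+' onto operator stack -> op-stack: [+]
  Operand 18 -> output
  See '+' (prec 1); top '+' (prec 1) >= it -> pop '+' to output
  Push '+' onto operator stack -> op-stack: [+]
  Operand 3 -> output
  End of input: pop '+' to output
Postfix result: 7 2 - 18 + 3 +

7 2 - 18 + 3 +


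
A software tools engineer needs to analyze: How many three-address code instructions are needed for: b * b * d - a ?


Expression: b * b * d - a
Generating three-address code (respecting * over +/- precedence):
  Instruction 1: t1 = b * b
  Instruction 2: t2 = t1 * d
  Instruction 3: t3 = t2 - a
Total instructions: 3

3


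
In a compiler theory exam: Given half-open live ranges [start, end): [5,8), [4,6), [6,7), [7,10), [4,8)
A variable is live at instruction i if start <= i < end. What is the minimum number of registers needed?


Live ranges:
  Var0: [5, 8)
  Var1: [4, 6)
  Var2: [6, 7)
  Var3: [7, 10)
  Var4: [4, 8)
Sweep-line events (position, delta, active):
  pos=4 start -> active=1
  pos=4 start -> active=2
  pos=5 start -> active=3
  pos=6 end -> active=2
  pos=6 start -> active=3
  pos=7 end -> active=2
  pos=7 start -> active=3
  pos=8 end -> active=2
  pos=8 end -> active=1
  pos=10 end -> active=0
Maximum simultaneous active: 3
Minimum registers needed: 3

3


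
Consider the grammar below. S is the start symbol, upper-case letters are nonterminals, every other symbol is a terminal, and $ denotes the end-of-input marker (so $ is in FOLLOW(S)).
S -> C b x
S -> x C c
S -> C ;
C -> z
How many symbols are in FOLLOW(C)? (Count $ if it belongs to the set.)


S is the start symbol and does not occur in any rule body, so FOLLOW(S) = {$}.
Examining every occurrence of C in a rule body:
  S -> C b x : C is followed by terminal 'b' -> add 'b'
  S -> x C c : C is followed by terminal 'c' -> add 'c'
  S -> C ; : C is followed by terminal ';' -> add ';'
  C -> z : C does not occur in the body -> contributes nothing
FOLLOW(C) = {;, b, c}
Count: 3

3


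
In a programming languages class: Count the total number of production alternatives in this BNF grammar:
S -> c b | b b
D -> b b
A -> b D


Counting alternatives per rule:
  S: 2 alternative(s)
  D: 1 alternative(s)
  A: 1 alternative(s)
Sum: 2 + 1 + 1 = 4

4


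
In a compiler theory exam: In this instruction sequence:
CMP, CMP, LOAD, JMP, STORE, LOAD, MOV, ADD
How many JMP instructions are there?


Scanning instruction sequence for JMP:
  Position 1: CMP
  Position 2: CMP
  Position 3: LOAD
  Position 4: JMP <- MATCH
  Position 5: STORE
  Position 6: LOAD
  Position 7: MOV
  Position 8: ADD
Matches at positions: [4]
Total JMP count: 1

1


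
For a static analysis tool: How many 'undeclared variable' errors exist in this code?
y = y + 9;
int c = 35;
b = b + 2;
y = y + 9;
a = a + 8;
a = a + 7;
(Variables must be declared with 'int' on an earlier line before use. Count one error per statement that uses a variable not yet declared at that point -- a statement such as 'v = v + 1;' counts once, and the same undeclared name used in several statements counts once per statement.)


Scanning code line by line:
  Line 1: use 'y' -> ERROR (undeclared)
  Line 2: declare 'c' -> declared = ['c']
  Line 3: use 'b' -> ERROR (undeclared)
  Line 4: use 'y' -> ERROR (undeclared)
  Line 5: use 'a' -> ERROR (undeclared)
  Line 6: use 'a' -> ERROR (undeclared)
Total undeclared variable errors: 5

5


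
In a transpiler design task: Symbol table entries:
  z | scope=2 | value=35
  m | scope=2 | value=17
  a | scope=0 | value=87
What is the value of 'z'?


Searching symbol table for 'z':
  z | scope=2 | value=35 <- MATCH
  m | scope=2 | value=17
  a | scope=0 | value=87
Found 'z' at scope 2 with value 35

35


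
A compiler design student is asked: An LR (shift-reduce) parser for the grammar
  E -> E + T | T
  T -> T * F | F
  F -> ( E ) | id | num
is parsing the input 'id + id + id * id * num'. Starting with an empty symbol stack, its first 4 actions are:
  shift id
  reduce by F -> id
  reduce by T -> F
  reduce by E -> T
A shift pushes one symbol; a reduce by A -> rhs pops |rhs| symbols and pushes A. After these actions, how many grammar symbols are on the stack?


Tracking the symbol stack through each action:
  Action 1: shift 'id' : push -> stack = [id] (size 1)
  Action 2: reduce by F -> id : pop 1, push F -> stack = [F] (size 1)
  Action 3: reduce by T -> F : pop 1, push T -> stack = [T] (size 1)
  Action 4: reduce by E -> T : pop 1, push E -> stack = [E] (size 1)
Final stack size: 1

1


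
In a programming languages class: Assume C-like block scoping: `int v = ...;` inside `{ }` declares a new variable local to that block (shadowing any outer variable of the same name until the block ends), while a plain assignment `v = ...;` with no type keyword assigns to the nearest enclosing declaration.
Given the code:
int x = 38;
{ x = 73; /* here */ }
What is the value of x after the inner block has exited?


Analyzing scoping rules:
Outer scope: declares x = 38
Inner block: 'x = 73;' has no type keyword, so it is an assignment to the outer x (no shadowing)
The assignment changed the outer variable itself, so the new value persists after the block -> 73
Result: 73

73


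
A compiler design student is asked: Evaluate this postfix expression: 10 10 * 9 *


Processing tokens left to right:
Push 10, Push 10
Pop 10 and 10, compute 10 * 10 = 100, push 100
Push 9
Pop 100 and 9, compute 100 * 9 = 900, push 900
Stack result: 900

900


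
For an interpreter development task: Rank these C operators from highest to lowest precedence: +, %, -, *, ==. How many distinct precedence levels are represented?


Looking up precedence for each operator:
  + -> precedence 5
  % -> precedence 6
  - -> precedence 5
  * -> precedence 6
  == -> precedence 3
Sorted highest to lowest: %, *, +, -, ==
Distinct precedence values: [6, 5, 3]
Number of distinct levels: 3

3


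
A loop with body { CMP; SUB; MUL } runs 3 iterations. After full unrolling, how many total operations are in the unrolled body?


Loop body operations: CMP, SUB, MUL (3 ops per iteration)
Unrolling 3 iterations:
  Iteration 1: CMP, SUB, MUL (3 ops)
  Iteration 2: CMP, SUB, MUL (3 ops)
  Iteration 3: CMP, SUB, MUL (3 ops)
Total: 3 iterations * 3 ops/iter = 9 operations

9


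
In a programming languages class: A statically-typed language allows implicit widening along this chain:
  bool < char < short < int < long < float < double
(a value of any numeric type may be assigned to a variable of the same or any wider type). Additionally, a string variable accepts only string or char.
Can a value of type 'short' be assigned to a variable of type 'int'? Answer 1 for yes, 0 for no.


Target variable type: int
Source value type: short
Numeric ranks: short=2, int=3
Widening allowed iff rank(source) <= rank(target): 2 <= 3? Yes
Result: 1

1


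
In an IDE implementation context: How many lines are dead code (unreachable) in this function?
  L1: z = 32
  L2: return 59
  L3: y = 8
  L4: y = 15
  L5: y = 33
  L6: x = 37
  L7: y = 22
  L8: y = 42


Analyzing control flow:
  L1: reachable (before return)
  L2: reachable (return statement)
  L3: DEAD (after return at L2)
  L4: DEAD (after return at L2)
  L5: DEAD (after return at L2)
  L6: DEAD (after return at L2)
  L7: DEAD (after return at L2)
  L8: DEAD (after return at L2)
Return at L2, total lines = 8
Dead lines: L3 through L8
Count: 6

6


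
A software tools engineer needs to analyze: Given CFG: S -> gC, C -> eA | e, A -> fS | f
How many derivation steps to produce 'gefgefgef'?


Grammar: S -> gC, C -> eA | e, A -> fS | f
Deriving 'gefgefgef':
Step 1: S -> gC => gC
Step 2: C -> eA => geA
Step 3: A -> fS => gefS
Step 4: S -> gC => gefgC
Step 5: C -> eA => gefgeA
Step 6: A -> fS => gefgefS
Step 7: S -> gC => gefgefgC
Step 8: C -> eA => gefgefgeA
Step 9: A -> f => gefgefgef
Total derivation steps: 9

9


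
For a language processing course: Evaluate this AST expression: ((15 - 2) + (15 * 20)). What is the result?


Expression: ((15 - 2) + (15 * 20))
Evaluating step by step:
  15 - 2 = 13
  15 * 20 = 300
  13 + 300 = 313
Result: 313

313


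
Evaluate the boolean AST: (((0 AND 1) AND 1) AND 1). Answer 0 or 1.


Step 1: Evaluate inner node
  0 AND 1 = 0
Step 2: Evaluate next node
  0 AND 1 = 0
Step 3: Evaluate root node
  0 AND 1 = 0

0


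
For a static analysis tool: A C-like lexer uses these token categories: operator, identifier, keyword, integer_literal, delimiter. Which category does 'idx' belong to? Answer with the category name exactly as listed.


Token: 'idx'
Checking categories:
  identifier: YES
  integer_literal: no
  operator: no
  keyword: no
  delimiter: no
Category: identifier

identifier


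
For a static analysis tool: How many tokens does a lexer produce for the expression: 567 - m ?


Scanning '567 - m'
Token 1: '567' -> integer_literal
Token 2: '-' -> operator
Token 3: 'm' -> identifier
Total tokens: 3

3


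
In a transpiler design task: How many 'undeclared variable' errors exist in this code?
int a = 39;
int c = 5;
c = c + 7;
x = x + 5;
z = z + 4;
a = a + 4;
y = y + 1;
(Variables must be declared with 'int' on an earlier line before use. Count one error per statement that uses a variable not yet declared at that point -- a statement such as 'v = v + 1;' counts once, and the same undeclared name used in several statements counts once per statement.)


Scanning code line by line:
  Line 1: declare 'a' -> declared = ['a']
  Line 2: declare 'c' -> declared = ['a', 'c']
  Line 3: use 'c' -> OK (declared)
  Line 4: use 'x' -> ERROR (undeclared)
  Line 5: use 'z' -> ERROR (undeclared)
  Line 6: use 'a' -> OK (declared)
  Line 7: use 'y' -> ERROR (undeclared)
Total undeclared variable errors: 3

3


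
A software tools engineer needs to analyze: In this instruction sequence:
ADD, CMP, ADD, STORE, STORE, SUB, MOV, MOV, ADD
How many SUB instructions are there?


Scanning instruction sequence for SUB:
  Position 1: ADD
  Position 2: CMP
  Position 3: ADD
  Position 4: STORE
  Position 5: STORE
  Position 6: SUB <- MATCH
  Position 7: MOV
  Position 8: MOV
  Position 9: ADD
Matches at positions: [6]
Total SUB count: 1

1


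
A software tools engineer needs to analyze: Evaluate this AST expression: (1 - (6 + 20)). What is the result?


Expression: (1 - (6 + 20))
Evaluating step by step:
  6 + 20 = 26
  1 - 26 = -25
Result: -25

-25


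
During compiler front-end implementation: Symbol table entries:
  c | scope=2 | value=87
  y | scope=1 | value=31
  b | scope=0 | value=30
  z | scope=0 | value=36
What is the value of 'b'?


Searching symbol table for 'b':
  c | scope=2 | value=87
  y | scope=1 | value=31
  b | scope=0 | value=30 <- MATCH
  z | scope=0 | value=36
Found 'b' at scope 0 with value 30

30


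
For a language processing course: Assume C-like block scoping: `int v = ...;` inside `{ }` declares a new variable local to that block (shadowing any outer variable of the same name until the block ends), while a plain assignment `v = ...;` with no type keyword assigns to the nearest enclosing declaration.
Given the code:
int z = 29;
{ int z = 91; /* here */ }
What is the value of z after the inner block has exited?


Analyzing scoping rules:
Outer scope: declares z = 29
Inner block: 'int z = 91;' declares a NEW z that shadows the outer one
When the block exits the inner z goes out of scope; the outer z was never modified -> 29
Result: 29

29


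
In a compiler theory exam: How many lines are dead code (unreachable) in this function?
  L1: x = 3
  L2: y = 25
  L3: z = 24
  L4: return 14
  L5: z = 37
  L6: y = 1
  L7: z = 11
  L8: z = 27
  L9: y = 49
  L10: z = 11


Analyzing control flow:
  L1: reachable (before return)
  L2: reachable (before return)
  L3: reachable (before return)
  L4: reachable (return statement)
  L5: DEAD (after return at L4)
  L6: DEAD (after return at L4)
  L7: DEAD (after return at L4)
  L8: DEAD (after return at L4)
  L9: DEAD (after return at L4)
  L10: DEAD (after return at L4)
Return at L4, total lines = 10
Dead lines: L5 through L10
Count: 6

6


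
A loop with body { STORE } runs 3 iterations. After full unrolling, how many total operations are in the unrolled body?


Loop body operations: STORE (1 op per iteration)
Unrolling 3 iterations:
  Iteration 1: STORE (1 ops)
  Iteration 2: STORE (1 ops)
  Iteration 3: STORE (1 ops)
Total: 3 iterations * 1 ops/iter = 3 operations

3


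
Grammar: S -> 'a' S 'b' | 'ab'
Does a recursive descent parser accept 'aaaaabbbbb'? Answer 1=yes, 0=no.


Grammar accepts strings of the form a^n b^n (n >= 1)
Word: 'aaaaabbbbb'
Counting: 5 a's and 5 b's
Check: 5 == 5? Yes
Derivation (S -> aSb applied 4 time(s), then S -> ab): S => aSb => aaSbb => aaaSbbb => aaaaSbbbb => aaaaabbbbb
Accepted

1


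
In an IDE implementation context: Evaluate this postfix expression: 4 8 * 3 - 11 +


Processing tokens left to right:
Push 4, Push 8
Pop 4 and 8, compute 4 * 8 = 32, push 32
Push 3
Pop 32 and 3, compute 32 - 3 = 29, push 29
Push 11
Pop 29 and 11, compute 29 + 11 = 40, push 40
Stack result: 40

40


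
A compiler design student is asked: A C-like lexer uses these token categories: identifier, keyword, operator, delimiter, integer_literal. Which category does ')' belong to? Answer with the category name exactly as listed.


Token: ')'
Checking categories:
  identifier: no
  integer_literal: no
  operator: no
  keyword: no
  delimiter: YES
Category: delimiter

delimiter


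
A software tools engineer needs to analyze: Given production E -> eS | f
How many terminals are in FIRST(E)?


Production: E -> eS | f
Examining each alternative for leading terminals:
  E -> eS : first terminal = 'e'
  E -> f : first terminal = 'f'
FIRST(E) = {e, f}
Count: 2

2


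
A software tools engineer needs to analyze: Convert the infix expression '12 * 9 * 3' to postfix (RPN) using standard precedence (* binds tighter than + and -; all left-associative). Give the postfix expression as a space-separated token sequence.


Applying the shunting-yard algorithm:
  Operand 12 -> output
  Push '*' onto operator stack -> op-stack: [*]
  Operand 9 -> output
  See '*' (prec 2); top '*' (prec 2) >= it -> pop '*' to output
  Push '*' onto operator stack -> op-stack: [*]
  Operand 3 -> output
  End of input: pop '*' to output
Postfix result: 12 9 * 3 *

12 9 * 3 *


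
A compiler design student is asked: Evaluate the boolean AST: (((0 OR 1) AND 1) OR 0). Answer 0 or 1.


Step 1: Evaluate inner node
  0 OR 1 = 1
Step 2: Evaluate next node
  1 AND 1 = 1
Step 3: Evaluate root node
  1 OR 0 = 1

1


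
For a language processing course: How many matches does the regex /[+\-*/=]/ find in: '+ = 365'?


Pattern: /[+\-*/=]/ (operators)
Input: '+ = 365'
Scanning for matches:
  Match 1: '+'
  Match 2: '='
Total matches: 2

2


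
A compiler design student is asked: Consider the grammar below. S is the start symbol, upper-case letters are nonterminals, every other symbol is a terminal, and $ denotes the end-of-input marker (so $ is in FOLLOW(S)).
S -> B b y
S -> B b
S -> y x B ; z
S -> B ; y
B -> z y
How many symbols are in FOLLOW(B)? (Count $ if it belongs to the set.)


S is the start symbol and does not occur in any rule body, so FOLLOW(S) = {$}.
Examining every occurrence of B in a rule body:
  S -> B b y : B is followed by terminal 'b' -> add 'b'
  S -> B b : B is followed by terminal 'b' -> add 'b' (already in the set)
  S -> y x B ; z : B is followed by terminal ';' -> add ';'
  S -> B ; y : B is followed by terminal ';' -> add ';' (already in the set)
  B -> z y : B does not occur in the body -> contributes nothing
FOLLOW(B) = {;, b}
Count: 2

2


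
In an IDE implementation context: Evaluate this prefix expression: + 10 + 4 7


Parsing prefix expression: + 10 + 4 7
Step 1: Innermost operation '+ 4 7'
  4 + 7 = 11
Step 2: Outer operation '+ 10 [11]'
  10 + 11 = 21

21


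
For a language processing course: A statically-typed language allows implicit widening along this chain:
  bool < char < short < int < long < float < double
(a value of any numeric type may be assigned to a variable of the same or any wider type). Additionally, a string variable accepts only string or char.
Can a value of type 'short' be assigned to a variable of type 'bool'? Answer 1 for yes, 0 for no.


Target variable type: bool
Source value type: short
Numeric ranks: short=2, bool=0
Widening allowed iff rank(source) <= rank(target): 2 <= 0? No
Result: 0

0


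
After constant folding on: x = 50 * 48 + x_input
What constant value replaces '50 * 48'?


Identifying constant sub-expression:
  Original: x = 50 * 48 + x_input
  50 and 48 are both compile-time constants
  Evaluating: 50 * 48 = 2400
  After folding: x = 2400 + x_input

2400


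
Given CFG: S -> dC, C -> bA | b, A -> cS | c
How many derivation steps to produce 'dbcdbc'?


Grammar: S -> dC, C -> bA | b, A -> cS | c
Deriving 'dbcdbc':
Step 1: S -> dC => dC
Step 2: C -> bA => dbA
Step 3: A -> cS => dbcS
Step 4: S -> dC => dbcdC
Step 5: C -> bA => dbcdbA
Step 6: A -> c => dbcdbc
Total derivation steps: 6

6


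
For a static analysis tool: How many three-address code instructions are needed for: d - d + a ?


Expression: d - d + a
Generating three-address code (respecting * over +/- precedence):
  Instruction 1: t1 = d - d
  Instruction 2: t2 = t1 + a
Total instructions: 2

2


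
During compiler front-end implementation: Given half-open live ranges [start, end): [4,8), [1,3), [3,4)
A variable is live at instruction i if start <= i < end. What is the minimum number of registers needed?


Live ranges:
  Var0: [4, 8)
  Var1: [1, 3)
  Var2: [3, 4)
Sweep-line events (position, delta, active):
  pos=1 start -> active=1
  pos=3 end -> active=0
  pos=3 start -> active=1
  pos=4 end -> active=0
  pos=4 start -> active=1
  pos=8 end -> active=0
Maximum simultaneous active: 1
Minimum registers needed: 1

1


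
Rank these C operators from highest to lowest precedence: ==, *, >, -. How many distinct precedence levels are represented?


Looking up precedence for each operator:
  == -> precedence 3
  * -> precedence 6
  > -> precedence 4
  - -> precedence 5
Sorted highest to lowest: *, -, >, ==
Distinct precedence values: [6, 5, 4, 3]
Number of distinct levels: 4

4


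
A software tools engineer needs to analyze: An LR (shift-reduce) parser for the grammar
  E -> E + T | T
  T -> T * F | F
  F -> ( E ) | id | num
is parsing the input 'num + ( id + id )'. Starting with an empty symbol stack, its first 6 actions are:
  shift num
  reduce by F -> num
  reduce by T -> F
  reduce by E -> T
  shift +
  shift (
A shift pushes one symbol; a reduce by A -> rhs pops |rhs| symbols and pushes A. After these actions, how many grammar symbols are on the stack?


Tracking the symbol stack through each action:
  Action 1: shift 'num' : push -> stack = [num] (size 1)
  Action 2: reduce by F -> num : pop 1, push F -> stack = [F] (size 1)
  Action 3: reduce by T -> F : pop 1, push T -> stack = [T] (size 1)
  Action 4: reduce by E -> T : pop 1, push E -> stack = [E] (size 1)
  Action 5: shift '+' : push -> stack = [E, +] (size 2)
  Action 6: shift '(' : push -> stack = [E, +, (] (size 3)
Final stack size: 3

3


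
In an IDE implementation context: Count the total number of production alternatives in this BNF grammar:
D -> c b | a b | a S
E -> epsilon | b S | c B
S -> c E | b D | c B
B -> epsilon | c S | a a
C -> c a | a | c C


Counting alternatives per rule:
  D: 3 alternative(s)
  E: 3 alternative(s)
  S: 3 alternative(s)
  B: 3 alternative(s)
  C: 3 alternative(s)
Sum: 3 + 3 + 3 + 3 + 3 = 15

15


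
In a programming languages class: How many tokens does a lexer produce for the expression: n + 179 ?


Scanning 'n + 179'
Token 1: 'n' -> identifier
Token 2: '+' -> operator
Token 3: '179' -> integer_literal
Total tokens: 3

3


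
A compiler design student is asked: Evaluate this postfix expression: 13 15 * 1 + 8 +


Processing tokens left to right:
Push 13, Push 15
Pop 13 and 15, compute 13 * 15 = 195, push 195
Push 1
Pop 195 and 1, compute 195 + 1 = 196, push 196
Push 8
Pop 196 and 8, compute 196 + 8 = 204, push 204
Stack result: 204

204


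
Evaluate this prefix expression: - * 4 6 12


Parsing prefix expression: - * 4 6 12
Step 1: Innermost operation '* 4 6'
  4 * 6 = 24
Step 2: Outer operation '- [24] 12'
  24 - 12 = 12

12


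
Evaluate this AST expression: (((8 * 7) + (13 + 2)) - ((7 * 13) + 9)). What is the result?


Expression: (((8 * 7) + (13 + 2)) - ((7 * 13) + 9))
Evaluating step by step:
  8 * 7 = 56
  13 + 2 = 15
  56 + 15 = 71
  7 * 13 = 91
  91 + 9 = 100
  71 - 100 = -29
Result: -29

-29


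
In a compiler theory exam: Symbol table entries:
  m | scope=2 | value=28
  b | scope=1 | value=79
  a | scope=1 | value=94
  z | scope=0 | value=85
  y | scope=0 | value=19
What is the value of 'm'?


Searching symbol table for 'm':
  m | scope=2 | value=28 <- MATCH
  b | scope=1 | value=79
  a | scope=1 | value=94
  z | scope=0 | value=85
  y | scope=0 | value=19
Found 'm' at scope 2 with value 28

28


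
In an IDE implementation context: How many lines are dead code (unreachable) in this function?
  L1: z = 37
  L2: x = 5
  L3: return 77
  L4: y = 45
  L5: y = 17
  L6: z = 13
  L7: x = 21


Analyzing control flow:
  L1: reachable (before return)
  L2: reachable (before return)
  L3: reachable (return statement)
  L4: DEAD (after return at L3)
  L5: DEAD (after return at L3)
  L6: DEAD (after return at L3)
  L7: DEAD (after return at L3)
Return at L3, total lines = 7
Dead lines: L4 through L7
Count: 4

4


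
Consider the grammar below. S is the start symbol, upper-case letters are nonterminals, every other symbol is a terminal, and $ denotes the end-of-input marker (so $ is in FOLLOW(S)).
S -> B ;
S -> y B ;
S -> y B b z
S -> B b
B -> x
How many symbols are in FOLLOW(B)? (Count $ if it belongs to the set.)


S is the start symbol and does not occur in any rule body, so FOLLOW(S) = {$}.
Examining every occurrence of B in a rule body:
  S -> B ; : B is followed by terminal ';' -> add ';'
  S -> y B ; : B is followed by terminal ';' -> add ';' (already in the set)
  S -> y B b z : B is followed by terminal 'b' -> add 'b'
  S -> B b : B is followed by terminal 'b' -> add 'b' (already in the set)
  B -> x : B does not occur in the body -> contributes nothing
FOLLOW(B) = {;, b}
Count: 2

2


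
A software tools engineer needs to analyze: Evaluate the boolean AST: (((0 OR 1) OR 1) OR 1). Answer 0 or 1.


Step 1: Evaluate inner node
  0 OR 1 = 1
Step 2: Evaluate next node
  1 OR 1 = 1
Step 3: Evaluate root node
  1 OR 1 = 1

1


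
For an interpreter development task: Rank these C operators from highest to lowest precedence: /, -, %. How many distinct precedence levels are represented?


Looking up precedence for each operator:
  / -> precedence 6
  - -> precedence 5
  % -> precedence 6
Sorted highest to lowest: /, %, -
Distinct precedence values: [6, 5]
Number of distinct levels: 2

2


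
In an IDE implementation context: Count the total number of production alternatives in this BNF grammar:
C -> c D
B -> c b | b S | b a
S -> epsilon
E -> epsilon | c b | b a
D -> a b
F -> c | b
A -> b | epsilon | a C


Counting alternatives per rule:
  C: 1 alternative(s)
  B: 3 alternative(s)
  S: 1 alternative(s)
  E: 3 alternative(s)
  D: 1 alternative(s)
  F: 2 alternative(s)
  A: 3 alternative(s)
Sum: 1 + 3 + 1 + 3 + 1 + 2 + 3 = 14

14


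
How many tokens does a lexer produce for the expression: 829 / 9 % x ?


Scanning '829 / 9 % x'
Token 1: '829' -> integer_literal
Token 2: '/' -> operator
Token 3: '9' -> integer_literal
Token 4: '%' -> operator
Token 5: 'x' -> identifier
Total tokens: 5

5


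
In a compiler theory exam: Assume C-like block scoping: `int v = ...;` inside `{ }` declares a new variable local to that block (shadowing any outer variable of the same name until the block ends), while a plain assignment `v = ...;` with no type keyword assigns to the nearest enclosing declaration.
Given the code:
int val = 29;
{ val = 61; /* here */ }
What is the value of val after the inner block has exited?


Analyzing scoping rules:
Outer scope: declares val = 29
Inner block: 'val = 61;' has no type keyword, so it is an assignment to the outer val (no shadowing)
The assignment changed the outer variable itself, so the new value persists after the block -> 61
Result: 61

61
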